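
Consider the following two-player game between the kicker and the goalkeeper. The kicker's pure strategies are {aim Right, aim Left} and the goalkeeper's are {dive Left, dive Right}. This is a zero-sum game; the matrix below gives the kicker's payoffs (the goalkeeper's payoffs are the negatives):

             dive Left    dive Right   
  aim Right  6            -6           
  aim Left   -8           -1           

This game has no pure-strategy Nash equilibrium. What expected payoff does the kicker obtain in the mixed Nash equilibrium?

-54/19

Set the kicker's expected payoff from aim Right equal to that from aim Left:
  the kicker's payoff to aim Right: q·6 + (1−q)·(-6) = 12q - 6
  the kicker's payoff to aim Left: q·(-8) + (1−q)·(-1) = -7q - 1
  12q - 6 = -7q - 1  ⇒  19q = 5  ⇒  q = 5/19.
At equilibrium the kicker is indifferent across rows, so the kicker's payoff equals the payoff from aim Right: (5/19)·6 + (14/19)·(-6) = -54/19.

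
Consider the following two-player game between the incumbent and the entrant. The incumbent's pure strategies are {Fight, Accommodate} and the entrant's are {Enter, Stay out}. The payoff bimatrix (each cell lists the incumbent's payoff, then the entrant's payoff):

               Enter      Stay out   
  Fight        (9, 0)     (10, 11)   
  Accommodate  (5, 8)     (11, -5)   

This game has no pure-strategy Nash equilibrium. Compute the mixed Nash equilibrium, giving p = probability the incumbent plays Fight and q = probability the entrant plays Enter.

Set the entrant's expected payoff from Enter equal to that from Stay out:
  the entrant's expected payoff from Enter: p·0 + (1−p)·8 = -8p + 8
  the entrant's expected payoff from Stay out: p·11 + (1−p)·(-5) = 16p - 5
  -8p + 8 = 16p - 5  ⇒  -24p = -13  ⇒  p = 13/24.
The entrant's mix must leave the incumbent indifferent between Fight and Accommodate.
  the incumbent's payoff to Fight: q·9 + (1−q)·10 = -q + 10
  the incumbent's payoff to Accommodate: q·5 + (1−q)·11 = -6q + 11
  -q + 10 = -6q + 11  ⇒  5q = 1  ⇒  q = 1/5.

p = 13/24, q = 1/5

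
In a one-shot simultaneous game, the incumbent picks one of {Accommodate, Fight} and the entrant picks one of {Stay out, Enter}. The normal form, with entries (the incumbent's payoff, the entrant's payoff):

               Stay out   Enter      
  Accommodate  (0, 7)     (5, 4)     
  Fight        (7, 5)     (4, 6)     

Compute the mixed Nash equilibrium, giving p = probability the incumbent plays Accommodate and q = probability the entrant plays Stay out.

p = 1/4, q = 1/8

The entrant's indifference between Stay out and Enter determines the incumbent's mixing probability p:
  the entrant's payoff to Stay out: p·7 + (1−p)·5 = 2p + 5
  the entrant's payoff to Enter: p·4 + (1−p)·6 = -2p + 6
  2p + 5 = -2p + 6  ⇒  4p = 1  ⇒  p = 1/4.
For the incumbent to be willing to mix, the incumbent must be indifferent between Accommodate and Fight, which pins down the entrant's mix.
  the incumbent's payoff from Accommodate: q·0 + (1−q)·5 = -5q + 5
  the incumbent's payoff from Fight: q·7 + (1−q)·4 = 3q + 4
  -5q + 5 = 3q + 4  ⇒  -8q = -1  ⇒  q = 1/8.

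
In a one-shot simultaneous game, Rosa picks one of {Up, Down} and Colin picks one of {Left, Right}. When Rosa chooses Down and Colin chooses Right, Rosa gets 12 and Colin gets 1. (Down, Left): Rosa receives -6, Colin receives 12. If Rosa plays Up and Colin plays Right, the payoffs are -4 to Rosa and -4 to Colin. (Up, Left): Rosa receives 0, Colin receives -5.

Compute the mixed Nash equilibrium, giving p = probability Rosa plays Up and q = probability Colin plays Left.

p = 11/12, q = 8/11

Colin's indifference between Left and Right determines Rosa's mixing probability p:
  Colin's payoff from Left: p·(-5) + (1−p)·12 = -17p + 12
  Colin's payoff from Right: p·(-4) + (1−p)·1 = -5p + 1
  -17p + 12 = -5p + 1  ⇒  -12p = -11  ⇒  p = 11/12.
For Rosa to be willing to mix, Rosa must be indifferent between Up and Down, which pins down Colin's mix.
  Rosa's payoff to Up: q·0 + (1−q)·(-4) = 4q - 4
  Rosa's payoff to Down: q·(-6) + (1−q)·12 = -18q + 12
  4q - 4 = -18q + 12  ⇒  22q = 16  ⇒  q = 8/11.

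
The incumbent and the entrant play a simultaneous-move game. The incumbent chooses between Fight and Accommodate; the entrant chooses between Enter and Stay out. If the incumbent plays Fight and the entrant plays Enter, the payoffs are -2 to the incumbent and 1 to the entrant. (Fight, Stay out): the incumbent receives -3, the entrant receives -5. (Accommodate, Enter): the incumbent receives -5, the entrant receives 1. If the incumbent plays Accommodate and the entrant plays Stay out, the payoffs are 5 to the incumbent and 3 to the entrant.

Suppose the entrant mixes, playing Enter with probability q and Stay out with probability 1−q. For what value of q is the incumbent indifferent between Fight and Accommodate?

The entrant's mix must leave the incumbent indifferent between Fight and Accommodate.
  the incumbent's payoff from Fight: q·(-2) + (1−q)·(-3) = q - 3
  the incumbent's payoff from Accommodate: q·(-5) + (1−q)·5 = -10q + 5
  q - 3 = -10q + 5  ⇒  11q = 8  ⇒  q = 8/11.

q = 8/11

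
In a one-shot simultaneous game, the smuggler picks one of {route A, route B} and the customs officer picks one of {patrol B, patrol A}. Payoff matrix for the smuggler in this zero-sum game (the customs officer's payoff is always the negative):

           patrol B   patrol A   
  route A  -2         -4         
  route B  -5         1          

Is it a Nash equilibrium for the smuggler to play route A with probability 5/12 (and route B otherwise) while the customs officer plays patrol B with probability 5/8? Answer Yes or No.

No

Given the smuggler's mix p = 5/12, the customs officer's payoff from patrol B is 15/4 but from patrol A is 13/12. The customs officer strictly prefers patrol B, so the customs officer would not mix.
So the proposed profile is not a Nash equilibrium.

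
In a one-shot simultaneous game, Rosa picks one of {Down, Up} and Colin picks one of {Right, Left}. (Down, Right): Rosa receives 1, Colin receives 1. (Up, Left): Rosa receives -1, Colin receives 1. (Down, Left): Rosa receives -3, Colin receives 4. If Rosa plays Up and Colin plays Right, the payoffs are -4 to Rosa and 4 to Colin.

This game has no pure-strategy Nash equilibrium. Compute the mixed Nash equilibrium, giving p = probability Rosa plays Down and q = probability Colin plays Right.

p = 1/2, q = 2/7

Set Colin's expected payoff from Right equal to that from Left:
  Colin's payoff to Right: p·1 + (1−p)·4 = -3p + 4
  Colin's payoff to Left: p·4 + (1−p)·1 = 3p + 1
  -3p + 4 = 3p + 1  ⇒  -6p = -3  ⇒  p = 1/2.
Colin's mix must leave Rosa indifferent between Down and Up.
  Rosa's payoff to Down: q·1 + (1−q)·(-3) = 4q - 3
  Rosa's payoff to Up: q·(-4) + (1−q)·(-1) = -3q - 1
  4q - 3 = -3q - 1  ⇒  7q = 2  ⇒  q = 2/7.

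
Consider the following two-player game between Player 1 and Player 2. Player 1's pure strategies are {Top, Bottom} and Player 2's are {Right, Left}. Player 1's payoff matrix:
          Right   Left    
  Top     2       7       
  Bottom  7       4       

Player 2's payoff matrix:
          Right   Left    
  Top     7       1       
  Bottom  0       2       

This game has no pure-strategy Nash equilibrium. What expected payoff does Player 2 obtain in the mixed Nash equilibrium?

Set Player 2's expected payoff from Right equal to that from Left:
  Player 2's payoff from Right: p·7 + (1−p)·0 = 7p
  Player 2's payoff from Left: p·1 + (1−p)·2 = -p + 2
  7p = -p + 2  ⇒  8p = 2  ⇒  p = 1/4.
At equilibrium Player 2 is indifferent across columns, so Player 2's payoff equals the payoff from Right: (1/4)·7 + (3/4)·0 = 7/4.

7/4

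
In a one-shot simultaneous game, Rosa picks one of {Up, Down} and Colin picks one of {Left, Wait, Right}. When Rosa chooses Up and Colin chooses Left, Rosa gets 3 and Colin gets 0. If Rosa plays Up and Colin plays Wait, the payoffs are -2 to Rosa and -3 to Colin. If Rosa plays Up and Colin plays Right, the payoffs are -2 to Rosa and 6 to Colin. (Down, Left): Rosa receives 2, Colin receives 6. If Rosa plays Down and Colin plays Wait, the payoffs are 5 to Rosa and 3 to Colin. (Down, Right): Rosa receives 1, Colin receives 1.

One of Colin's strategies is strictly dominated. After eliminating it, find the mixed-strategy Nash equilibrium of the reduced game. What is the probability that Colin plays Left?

Colin's strategy Wait is strictly dominated by Left: 0 > -3 and 6 > 3. Eliminate Wait.
Set Rosa's expected payoff from Up equal to that from Down:
  Rosa's payoff to Up: q·3 + (1−q)·(-2) = 5q - 2
  Rosa's payoff to Down: q·2 + (1−q)·1 = q + 1
  5q - 2 = q + 1  ⇒  4q = 3  ⇒  q = 3/4.

q = 3/4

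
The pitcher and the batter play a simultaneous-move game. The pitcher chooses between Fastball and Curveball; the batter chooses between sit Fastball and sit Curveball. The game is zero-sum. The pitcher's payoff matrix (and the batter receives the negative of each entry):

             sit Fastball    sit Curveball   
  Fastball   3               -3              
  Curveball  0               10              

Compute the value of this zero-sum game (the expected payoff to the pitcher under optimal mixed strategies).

The batter's mix must leave the pitcher indifferent between Fastball and Curveball.
  the pitcher's expected payoff from Fastball: q·3 + (1−q)·(-3) = 6q - 3
  the pitcher's expected payoff from Curveball: q·0 + (1−q)·10 = -10q + 10
  6q - 3 = -10q + 10  ⇒  16q = 13  ⇒  q = 13/16.
The value is the pitcher's expected payoff against this mix (using Fastball): (13/16)·3 + (3/16)·(-3) = 15/8.

v = 15/8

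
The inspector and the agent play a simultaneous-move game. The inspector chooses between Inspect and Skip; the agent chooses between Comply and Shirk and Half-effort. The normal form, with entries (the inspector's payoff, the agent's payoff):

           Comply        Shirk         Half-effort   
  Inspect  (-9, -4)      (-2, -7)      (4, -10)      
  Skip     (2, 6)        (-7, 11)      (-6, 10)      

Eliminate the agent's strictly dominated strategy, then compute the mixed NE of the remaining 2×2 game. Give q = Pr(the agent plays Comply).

The agent's strategy Half-effort is strictly dominated by Shirk: -7 > -10 and 11 > 10. Eliminate Half-effort.
For the inspector to be willing to mix, the inspector must be indifferent between Inspect and Skip, which pins down the agent's mix.
  the inspector's payoff to Inspect: q·(-9) + (1−q)·(-2) = -7q - 2
  the inspector's payoff to Skip: q·2 + (1−q)·(-7) = 9q - 7
  -7q - 2 = 9q - 7  ⇒  -16q = -5  ⇒  q = 5/16.

q = 5/16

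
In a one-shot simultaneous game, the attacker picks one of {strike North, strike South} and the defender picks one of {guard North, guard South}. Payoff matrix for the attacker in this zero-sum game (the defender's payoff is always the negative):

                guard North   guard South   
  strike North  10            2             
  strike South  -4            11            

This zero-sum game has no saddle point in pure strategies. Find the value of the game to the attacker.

v = 118/23

The defender's mix must leave the attacker indifferent between strike North and strike South.
  the attacker's payoff from strike North: q·10 + (1−q)·2 = 8q + 2
  the attacker's payoff from strike South: q·(-4) + (1−q)·11 = -15q + 11
  8q + 2 = -15q + 11  ⇒  23q = 9  ⇒  q = 9/23.
The value is the attacker's expected payoff against this mix (using strike North): (9/23)·10 + (14/23)·2 = 118/23.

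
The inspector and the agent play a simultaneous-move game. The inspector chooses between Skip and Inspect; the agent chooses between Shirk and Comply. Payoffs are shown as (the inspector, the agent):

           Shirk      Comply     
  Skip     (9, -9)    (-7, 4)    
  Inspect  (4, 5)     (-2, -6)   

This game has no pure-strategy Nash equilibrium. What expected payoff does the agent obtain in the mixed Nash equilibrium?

-17/12

Set the agent's expected payoff from Shirk equal to that from Comply:
  the agent's payoff to Shirk: p·(-9) + (1−p)·5 = -14p + 5
  the agent's payoff to Comply: p·4 + (1−p)·(-6) = 10p - 6
  -14p + 5 = 10p - 6  ⇒  -24p = -11  ⇒  p = 11/24.
At equilibrium the agent is indifferent across columns, so the agent's payoff equals the payoff from Shirk: (11/24)·(-9) + (13/24)·5 = -17/12.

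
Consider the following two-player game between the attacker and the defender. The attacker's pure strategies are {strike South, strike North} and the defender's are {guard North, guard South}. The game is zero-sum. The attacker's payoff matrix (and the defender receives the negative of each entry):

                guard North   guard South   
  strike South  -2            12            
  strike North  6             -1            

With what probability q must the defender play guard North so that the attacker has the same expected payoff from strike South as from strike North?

In a mixed equilibrium the attacker is indifferent between strike South and strike North; this condition fixes q.
  the attacker's expected payoff from strike South: q·(-2) + (1−q)·12 = -14q + 12
  the attacker's expected payoff from strike North: q·6 + (1−q)·(-1) = 7q - 1
  -14q + 12 = 7q - 1  ⇒  -21q = -13  ⇒  q = 13/21.

q = 13/21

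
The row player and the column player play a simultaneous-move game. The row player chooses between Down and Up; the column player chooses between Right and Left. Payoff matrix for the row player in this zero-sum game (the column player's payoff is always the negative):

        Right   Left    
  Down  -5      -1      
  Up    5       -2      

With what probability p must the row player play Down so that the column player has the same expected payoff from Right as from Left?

p = 7/11

Set the column player's expected payoff from Right equal to that from Left:
  the column player's payoff to Right: p·5 + (1−p)·(-5) = 10p - 5
  the column player's payoff to Left: p·1 + (1−p)·2 = -p + 2
  10p - 5 = -p + 2  ⇒  11p = 7  ⇒  p = 7/11.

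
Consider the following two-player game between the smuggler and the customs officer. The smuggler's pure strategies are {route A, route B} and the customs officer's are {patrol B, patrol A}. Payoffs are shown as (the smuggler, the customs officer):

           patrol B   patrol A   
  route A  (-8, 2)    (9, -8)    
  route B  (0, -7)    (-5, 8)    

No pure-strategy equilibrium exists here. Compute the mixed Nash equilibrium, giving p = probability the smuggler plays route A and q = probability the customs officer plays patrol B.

p = 3/5, q = 7/11

The customs officer's indifference between patrol B and patrol A determines the smuggler's mixing probability p:
  the customs officer's payoff to patrol B: p·2 + (1−p)·(-7) = 9p - 7
  the customs officer's payoff to patrol A: p·(-8) + (1−p)·8 = -16p + 8
  9p - 7 = -16p + 8  ⇒  25p = 15  ⇒  p = 3/5.
For the smuggler to be willing to mix, the smuggler must be indifferent between route A and route B, which pins down the customs officer's mix.
  the smuggler's payoff from route A: q·(-8) + (1−q)·9 = -17q + 9
  the smuggler's payoff from route B: q·0 + (1−q)·(-5) = 5q - 5
  -17q + 9 = 5q - 5  ⇒  -22q = -14  ⇒  q = 7/11.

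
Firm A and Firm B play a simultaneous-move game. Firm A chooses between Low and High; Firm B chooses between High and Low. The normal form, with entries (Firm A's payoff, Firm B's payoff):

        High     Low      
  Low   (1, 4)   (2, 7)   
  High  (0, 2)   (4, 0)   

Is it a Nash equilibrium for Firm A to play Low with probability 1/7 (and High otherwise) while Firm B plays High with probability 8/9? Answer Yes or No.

No

Given Firm A's mix p = 1/7, Firm B's payoff from High is 16/7 but from Low is 1. Firm B strictly prefers High, so Firm B would not mix.
So the proposed profile is not a Nash equilibrium.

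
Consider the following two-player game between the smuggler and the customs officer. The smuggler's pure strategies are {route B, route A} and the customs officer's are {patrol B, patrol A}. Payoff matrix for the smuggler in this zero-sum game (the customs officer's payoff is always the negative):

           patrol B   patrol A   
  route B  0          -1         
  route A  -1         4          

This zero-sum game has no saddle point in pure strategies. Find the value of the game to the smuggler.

The smuggler's indifference between route B and route A determines the customs officer's mixing probability q:
  the smuggler's payoff to route B: q·0 + (1−q)·(-1) = q - 1
  the smuggler's payoff to route A: q·(-1) + (1−q)·4 = -5q + 4
  q - 1 = -5q + 4  ⇒  6q = 5  ⇒  q = 5/6.
The value is the smuggler's expected payoff against this mix (using route B): (5/6)·0 + (1/6)·(-1) = -1/6.

v = -1/6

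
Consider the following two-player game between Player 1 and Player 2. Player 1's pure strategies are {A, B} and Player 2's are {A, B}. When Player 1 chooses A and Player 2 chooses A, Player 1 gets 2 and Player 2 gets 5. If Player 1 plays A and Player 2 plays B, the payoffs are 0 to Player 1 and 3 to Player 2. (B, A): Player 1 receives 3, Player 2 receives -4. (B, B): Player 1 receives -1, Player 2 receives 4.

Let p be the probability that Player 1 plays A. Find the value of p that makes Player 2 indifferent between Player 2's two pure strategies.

Player 2's indifference between A and B determines Player 1's mixing probability p:
  Player 2's expected payoff from A: p·5 + (1−p)·(-4) = 9p - 4
  Player 2's expected payoff from B: p·3 + (1−p)·4 = -p + 4
  9p - 4 = -p + 4  ⇒  10p = 8  ⇒  p = 4/5.

p = 4/5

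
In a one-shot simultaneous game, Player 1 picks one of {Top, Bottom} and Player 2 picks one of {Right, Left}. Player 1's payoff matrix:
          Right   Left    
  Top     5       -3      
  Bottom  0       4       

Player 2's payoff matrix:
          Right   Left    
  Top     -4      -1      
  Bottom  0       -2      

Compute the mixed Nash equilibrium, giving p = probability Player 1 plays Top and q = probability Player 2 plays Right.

Player 2's indifference between Right and Left determines Player 1's mixing probability p:
  Player 2's payoff to Right: p·(-4) + (1−p)·0 = -4p
  Player 2's payoff to Left: p·(-1) + (1−p)·(-2) = p - 2
  -4p = p - 2  ⇒  -5p = -2  ⇒  p = 2/5.
Player 1's indifference between Top and Bottom determines Player 2's mixing probability q:
  Player 1's payoff to Top: q·5 + (1−q)·(-3) = 8q - 3
  Player 1's payoff to Bottom: q·0 + (1−q)·4 = -4q + 4
  8q - 3 = -4q + 4  ⇒  12q = 7  ⇒  q = 7/12.

p = 2/5, q = 7/12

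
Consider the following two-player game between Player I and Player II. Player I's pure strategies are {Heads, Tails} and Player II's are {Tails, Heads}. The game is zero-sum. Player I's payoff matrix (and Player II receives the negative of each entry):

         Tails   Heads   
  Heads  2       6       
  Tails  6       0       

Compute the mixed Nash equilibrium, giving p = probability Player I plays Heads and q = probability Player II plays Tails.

p = 3/5, q = 3/5

Player II's indifference between Tails and Heads determines Player I's mixing probability p:
  Player II's payoff from Tails: p·(-2) + (1−p)·(-6) = 4p - 6
  Player II's payoff from Heads: p·(-6) + (1−p)·0 = -6p
  4p - 6 = -6p  ⇒  10p = 6  ⇒  p = 3/5.
Player I's indifference between Heads and Tails determines Player II's mixing probability q:
  Player I's payoff from Heads: q·2 + (1−q)·6 = -4q + 6
  Player I's payoff from Tails: q·6 + (1−q)·0 = 6q
  -4q + 6 = 6q  ⇒  -10q = -6  ⇒  q = 3/5.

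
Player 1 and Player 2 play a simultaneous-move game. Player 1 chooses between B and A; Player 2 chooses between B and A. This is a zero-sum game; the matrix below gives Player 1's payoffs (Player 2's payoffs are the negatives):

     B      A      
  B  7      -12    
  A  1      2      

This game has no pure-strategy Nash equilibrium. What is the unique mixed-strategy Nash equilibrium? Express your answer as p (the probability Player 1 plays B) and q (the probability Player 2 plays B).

p = 1/20, q = 7/10

For Player 2 to be willing to mix, Player 2 must be indifferent between B and A, which pins down Player 1's mix.
  Player 2's payoff from B: p·(-7) + (1−p)·(-1) = -6p - 1
  Player 2's payoff from A: p·12 + (1−p)·(-2) = 14p - 2
  -6p - 1 = 14p - 2  ⇒  -20p = -1  ⇒  p = 1/20.
Player 2's mix must leave Player 1 indifferent between B and A.
  Player 1's payoff to B: q·7 + (1−q)·(-12) = 19q - 12
  Player 1's payoff to A: q·1 + (1−q)·2 = -q + 2
  19q - 12 = -q + 2  ⇒  20q = 14  ⇒  q = 7/10.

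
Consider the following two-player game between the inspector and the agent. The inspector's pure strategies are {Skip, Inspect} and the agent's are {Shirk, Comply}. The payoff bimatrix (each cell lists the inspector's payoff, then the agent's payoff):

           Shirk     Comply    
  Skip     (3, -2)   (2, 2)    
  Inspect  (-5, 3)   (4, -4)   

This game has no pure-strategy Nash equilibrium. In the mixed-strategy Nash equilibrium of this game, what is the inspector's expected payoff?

Set the inspector's expected payoff from Skip equal to that from Inspect:
  the inspector's payoff from Skip: q·3 + (1−q)·2 = q + 2
  the inspector's payoff from Inspect: q·(-5) + (1−q)·4 = -9q + 4
  q + 2 = -9q + 4  ⇒  10q = 2  ⇒  q = 1/5.
At equilibrium the inspector is indifferent across rows, so the inspector's payoff equals the payoff from Skip: (1/5)·3 + (4/5)·2 = 11/5.

11/5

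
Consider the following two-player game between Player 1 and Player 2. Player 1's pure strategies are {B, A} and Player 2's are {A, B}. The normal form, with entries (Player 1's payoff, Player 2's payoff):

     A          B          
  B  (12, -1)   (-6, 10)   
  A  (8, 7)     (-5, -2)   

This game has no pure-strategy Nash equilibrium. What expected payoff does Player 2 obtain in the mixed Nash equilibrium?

For Player 2 to be willing to mix, Player 2 must be indifferent between A and B, which pins down Player 1's mix.
  Player 2's expected payoff from A: p·(-1) + (1−p)·7 = -8p + 7
  Player 2's expected payoff from B: p·10 + (1−p)·(-2) = 12p - 2
  -8p + 7 = 12p - 2  ⇒  -20p = -9  ⇒  p = 9/20.
At equilibrium Player 2 is indifferent across columns, so Player 2's payoff equals the payoff from A: (9/20)·(-1) + (11/20)·7 = 17/5.

17/5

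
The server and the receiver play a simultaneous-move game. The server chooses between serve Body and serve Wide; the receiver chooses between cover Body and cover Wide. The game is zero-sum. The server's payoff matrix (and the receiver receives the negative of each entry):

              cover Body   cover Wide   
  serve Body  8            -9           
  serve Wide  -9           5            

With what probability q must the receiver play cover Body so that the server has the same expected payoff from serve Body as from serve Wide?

In a mixed equilibrium the server is indifferent between serve Body and serve Wide; this condition fixes q.
  the server's payoff to serve Body: q·8 + (1−q)·(-9) = 17q - 9
  the server's payoff to serve Wide: q·(-9) + (1−q)·5 = -14q + 5
  17q - 9 = -14q + 5  ⇒  31q = 14  ⇒  q = 14/31.

q = 14/31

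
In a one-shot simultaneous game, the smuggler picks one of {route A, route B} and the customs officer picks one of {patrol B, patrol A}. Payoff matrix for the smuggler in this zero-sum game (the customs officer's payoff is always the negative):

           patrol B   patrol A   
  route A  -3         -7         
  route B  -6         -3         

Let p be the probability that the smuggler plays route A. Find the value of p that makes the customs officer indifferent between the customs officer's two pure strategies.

p = 3/7

Set the customs officer's expected payoff from patrol B equal to that from patrol A:
  the customs officer's payoff from patrol B: p·3 + (1−p)·6 = -3p + 6
  the customs officer's payoff from patrol A: p·7 + (1−p)·3 = 4p + 3
  -3p + 6 = 4p + 3  ⇒  -7p = -3  ⇒  p = 3/7.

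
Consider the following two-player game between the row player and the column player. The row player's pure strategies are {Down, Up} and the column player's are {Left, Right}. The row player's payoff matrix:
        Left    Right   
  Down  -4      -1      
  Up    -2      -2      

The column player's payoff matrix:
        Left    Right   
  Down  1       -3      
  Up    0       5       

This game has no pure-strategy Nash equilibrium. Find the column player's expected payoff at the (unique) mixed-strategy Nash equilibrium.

For the column player to be willing to mix, the column player must be indifferent between Left and Right, which pins down the row player's mix.
  the column player's payoff to Left: p·1 + (1−p)·0 = p
  the column player's payoff to Right: p·(-3) + (1−p)·5 = -8p + 5
  p = -8p + 5  ⇒  9p = 5  ⇒  p = 5/9.
At equilibrium the column player is indifferent across columns, so the column player's payoff equals the payoff from Left: (5/9)·1 + (4/9)·0 = 5/9.

5/9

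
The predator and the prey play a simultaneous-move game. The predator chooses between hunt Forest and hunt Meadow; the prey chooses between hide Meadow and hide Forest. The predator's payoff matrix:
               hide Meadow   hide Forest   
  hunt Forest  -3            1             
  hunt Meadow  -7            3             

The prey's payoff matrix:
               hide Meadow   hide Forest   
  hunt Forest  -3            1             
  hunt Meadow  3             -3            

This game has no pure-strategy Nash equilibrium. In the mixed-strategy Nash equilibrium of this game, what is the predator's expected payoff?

-1/3

For the predator to be willing to mix, the predator must be indifferent between hunt Forest and hunt Meadow, which pins down the prey's mix.
  the predator's expected payoff from hunt Forest: q·(-3) + (1−q)·1 = -4q + 1
  the predator's expected payoff from hunt Meadow: q·(-7) + (1−q)·3 = -10q + 3
  -4q + 1 = -10q + 3  ⇒  6q = 2  ⇒  q = 1/3.
At equilibrium the predator is indifferent across rows, so the predator's payoff equals the payoff from hunt Forest: (1/3)·(-3) + (2/3)·1 = -1/3.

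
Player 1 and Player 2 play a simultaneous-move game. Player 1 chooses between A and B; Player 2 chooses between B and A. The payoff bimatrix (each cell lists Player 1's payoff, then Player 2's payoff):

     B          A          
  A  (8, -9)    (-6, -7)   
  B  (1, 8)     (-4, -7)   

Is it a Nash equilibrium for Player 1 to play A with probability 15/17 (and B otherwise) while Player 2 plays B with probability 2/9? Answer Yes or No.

Check Player 2's indifference given Player 1's mix p = 15/17:
  payoff from B = -7; payoff from A = -7 — equal.
Check Player 1's indifference given Player 2's mix q = 2/9:
  payoff from A = -26/9; payoff from B = -26/9 — equal.
Both players are indifferent, so neither can profitably deviate.

Yes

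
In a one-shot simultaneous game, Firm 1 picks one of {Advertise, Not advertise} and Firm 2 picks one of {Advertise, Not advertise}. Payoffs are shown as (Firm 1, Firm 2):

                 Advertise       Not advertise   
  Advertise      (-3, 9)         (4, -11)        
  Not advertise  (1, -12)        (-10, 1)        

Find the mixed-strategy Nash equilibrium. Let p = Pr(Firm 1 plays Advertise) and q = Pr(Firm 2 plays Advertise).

p = 13/33, q = 7/9

Set Firm 2's expected payoff from Advertise equal to that from Not advertise:
  Firm 2's payoff to Advertise: p·9 + (1−p)·(-12) = 21p - 12
  Firm 2's payoff to Not advertise: p·(-11) + (1−p)·1 = -12p + 1
  21p - 12 = -12p + 1  ⇒  33p = 13  ⇒  p = 13/33.
Firm 1's indifference between Advertise and Not advertise determines Firm 2's mixing probability q:
  Firm 1's payoff to Advertise: q·(-3) + (1−q)·4 = -7q + 4
  Firm 1's payoff to Not advertise: q·1 + (1−q)·(-10) = 11q - 10
  -7q + 4 = 11q - 10  ⇒  -18q = -14  ⇒  q = 7/9.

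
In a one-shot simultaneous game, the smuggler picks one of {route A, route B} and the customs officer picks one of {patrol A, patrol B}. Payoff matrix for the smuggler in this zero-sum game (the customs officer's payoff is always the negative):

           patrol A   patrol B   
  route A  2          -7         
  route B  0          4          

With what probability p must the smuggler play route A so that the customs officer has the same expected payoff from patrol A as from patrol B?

p = 4/13

The customs officer's indifference between patrol A and patrol B determines the smuggler's mixing probability p:
  the customs officer's payoff to patrol A: p·(-2) + (1−p)·0 = -2p
  the customs officer's payoff to patrol B: p·7 + (1−p)·(-4) = 11p - 4
  -2p = 11p - 4  ⇒  -13p = -4  ⇒  p = 4/13.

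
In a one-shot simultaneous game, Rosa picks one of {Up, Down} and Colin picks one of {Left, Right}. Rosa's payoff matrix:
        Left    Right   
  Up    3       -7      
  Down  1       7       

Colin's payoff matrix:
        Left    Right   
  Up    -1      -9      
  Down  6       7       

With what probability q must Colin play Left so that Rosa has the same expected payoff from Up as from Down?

q = 7/8

For Rosa to be willing to mix, Rosa must be indifferent between Up and Down, which pins down Colin's mix.
  Rosa's payoff from Up: q·3 + (1−q)·(-7) = 10q - 7
  Rosa's payoff from Down: q·1 + (1−q)·7 = -6q + 7
  10q - 7 = -6q + 7  ⇒  16q = 14  ⇒  q = 7/8.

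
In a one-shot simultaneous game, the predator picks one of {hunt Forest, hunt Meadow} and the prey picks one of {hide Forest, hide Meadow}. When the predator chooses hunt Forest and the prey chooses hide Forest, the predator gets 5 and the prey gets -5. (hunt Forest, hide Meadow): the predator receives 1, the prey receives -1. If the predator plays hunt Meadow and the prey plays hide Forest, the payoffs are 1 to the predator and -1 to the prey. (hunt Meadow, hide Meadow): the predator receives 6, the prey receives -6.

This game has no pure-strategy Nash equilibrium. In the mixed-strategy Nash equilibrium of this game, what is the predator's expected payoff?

29/9

Set the predator's expected payoff from hunt Forest equal to that from hunt Meadow:
  the predator's expected payoff from hunt Forest: q·5 + (1−q)·1 = 4q + 1
  the predator's expected payoff from hunt Meadow: q·1 + (1−q)·6 = -5q + 6
  4q + 1 = -5q + 6  ⇒  9q = 5  ⇒  q = 5/9.
At equilibrium the predator is indifferent across rows, so the predator's payoff equals the payoff from hunt Forest: (5/9)·5 + (4/9)·1 = 29/9.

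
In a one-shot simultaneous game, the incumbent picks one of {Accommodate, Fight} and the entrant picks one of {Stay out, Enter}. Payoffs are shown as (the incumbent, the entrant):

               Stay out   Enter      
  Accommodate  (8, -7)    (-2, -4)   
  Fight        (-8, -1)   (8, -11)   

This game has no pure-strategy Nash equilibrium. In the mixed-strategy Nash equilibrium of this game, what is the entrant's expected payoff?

Set the entrant's expected payoff from Stay out equal to that from Enter:
  the entrant's payoff to Stay out: p·(-7) + (1−p)·(-1) = -6p - 1
  the entrant's payoff to Enter: p·(-4) + (1−p)·(-11) = 7p - 11
  -6p - 1 = 7p - 11  ⇒  -13p = -10  ⇒  p = 10/13.
At equilibrium the entrant is indifferent across columns, so the entrant's payoff equals the payoff from Stay out: (10/13)·(-7) + (3/13)·(-1) = -73/13.

-73/13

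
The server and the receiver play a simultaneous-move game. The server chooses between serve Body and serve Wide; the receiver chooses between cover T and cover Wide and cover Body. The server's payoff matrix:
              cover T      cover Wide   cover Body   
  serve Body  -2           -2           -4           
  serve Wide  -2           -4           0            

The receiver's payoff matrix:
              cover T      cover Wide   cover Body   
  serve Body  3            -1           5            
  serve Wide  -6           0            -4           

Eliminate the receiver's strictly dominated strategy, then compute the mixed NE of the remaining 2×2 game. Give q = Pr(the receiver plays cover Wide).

The receiver's strategy cover T is strictly dominated by cover Body: 5 > 3 and -4 > -6. Eliminate cover T.
In a mixed equilibrium the server is indifferent between serve Body and serve Wide; this condition fixes q.
  the server's expected payoff from serve Body: q·(-2) + (1−q)·(-4) = 2q - 4
  the server's expected payoff from serve Wide: q·(-4) + (1−q)·0 = -4q
  2q - 4 = -4q  ⇒  6q = 4  ⇒  q = 2/3.

q = 2/3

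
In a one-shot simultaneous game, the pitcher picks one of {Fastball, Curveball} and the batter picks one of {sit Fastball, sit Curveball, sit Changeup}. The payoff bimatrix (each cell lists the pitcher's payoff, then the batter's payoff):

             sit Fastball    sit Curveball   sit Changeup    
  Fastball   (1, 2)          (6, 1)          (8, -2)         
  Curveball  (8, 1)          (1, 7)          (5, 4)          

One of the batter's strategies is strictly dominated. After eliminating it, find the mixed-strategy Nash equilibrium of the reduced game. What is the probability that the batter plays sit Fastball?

The batter's strategy sit Changeup is strictly dominated by sit Curveball: 1 > -2 and 7 > 4. Eliminate sit Changeup.
Set the pitcher's expected payoff from Fastball equal to that from Curveball:
  the pitcher's payoff to Fastball: q·1 + (1−q)·6 = -5q + 6
  the pitcher's payoff to Curveball: q·8 + (1−q)·1 = 7q + 1
  -5q + 6 = 7q + 1  ⇒  -12q = -5  ⇒  q = 5/12.

q = 5/12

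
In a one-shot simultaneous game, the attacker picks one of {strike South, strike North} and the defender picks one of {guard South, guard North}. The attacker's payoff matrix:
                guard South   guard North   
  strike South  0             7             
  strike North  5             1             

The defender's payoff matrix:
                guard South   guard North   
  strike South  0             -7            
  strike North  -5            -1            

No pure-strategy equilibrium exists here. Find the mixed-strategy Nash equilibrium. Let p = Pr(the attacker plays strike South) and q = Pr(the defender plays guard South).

Set the defender's expected payoff from guard South equal to that from guard North:
  the defender's payoff to guard South: p·0 + (1−p)·(-5) = 5p - 5
  the defender's payoff to guard North: p·(-7) + (1−p)·(-1) = -6p - 1
  5p - 5 = -6p - 1  ⇒  11p = 4  ⇒  p = 4/11.
The attacker's indifference between strike South and strike North determines the defender's mixing probability q:
  the attacker's expected payoff from strike South: q·0 + (1−q)·7 = -7q + 7
  the attacker's expected payoff from strike North: q·5 + (1−q)·1 = 4q + 1
  -7q + 7 = 4q + 1  ⇒  -11q = -6  ⇒  q = 6/11.

p = 4/11, q = 6/11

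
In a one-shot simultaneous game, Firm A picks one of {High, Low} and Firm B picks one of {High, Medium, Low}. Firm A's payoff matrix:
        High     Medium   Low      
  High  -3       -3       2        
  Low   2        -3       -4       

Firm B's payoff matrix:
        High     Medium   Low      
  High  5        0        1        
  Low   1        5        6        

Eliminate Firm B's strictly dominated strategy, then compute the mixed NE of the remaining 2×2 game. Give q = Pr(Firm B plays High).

q = 6/11

Firm B's strategy Medium is strictly dominated by Low: 1 > 0 and 6 > 5. Eliminate Medium.
Firm B's mix must leave Firm A indifferent between High and Low.
  Firm A's expected payoff from High: q·(-3) + (1−q)·2 = -5q + 2
  Firm A's expected payoff from Low: q·2 + (1−q)·(-4) = 6q - 4
  -5q + 2 = 6q - 4  ⇒  -11q = -6  ⇒  q = 6/11.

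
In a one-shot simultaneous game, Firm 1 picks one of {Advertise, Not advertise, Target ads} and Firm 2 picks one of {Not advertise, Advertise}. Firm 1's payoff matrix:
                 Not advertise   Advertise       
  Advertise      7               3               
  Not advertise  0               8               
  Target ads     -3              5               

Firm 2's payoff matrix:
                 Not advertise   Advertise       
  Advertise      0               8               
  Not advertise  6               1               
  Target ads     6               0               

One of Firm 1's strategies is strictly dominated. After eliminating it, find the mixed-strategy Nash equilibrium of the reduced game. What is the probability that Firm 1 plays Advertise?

Firm 1's strategy Target ads is strictly dominated by Not advertise: 0 > -3 and 8 > 5. Eliminate Target ads.
For Firm 2 to be willing to mix, Firm 2 must be indifferent between Not advertise and Advertise, which pins down Firm 1's mix.
  Firm 2's payoff to Not advertise: p·0 + (1−p)·6 = -6p + 6
  Firm 2's payoff to Advertise: p·8 + (1−p)·1 = 7p + 1
  -6p + 6 = 7p + 1  ⇒  -13p = -5  ⇒  p = 5/13.

p = 5/13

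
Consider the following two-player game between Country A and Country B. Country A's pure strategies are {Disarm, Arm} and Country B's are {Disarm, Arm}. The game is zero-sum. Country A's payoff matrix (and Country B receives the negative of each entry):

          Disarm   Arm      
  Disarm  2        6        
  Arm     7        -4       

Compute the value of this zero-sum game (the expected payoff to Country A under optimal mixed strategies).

In a mixed equilibrium Country A is indifferent between Disarm and Arm; this condition fixes q.
  Country A's payoff from Disarm: q·2 + (1−q)·6 = -4q + 6
  Country A's payoff from Arm: q·7 + (1−q)·(-4) = 11q - 4
  -4q + 6 = 11q - 4  ⇒  -15q = -10  ⇒  q = 2/3.
The value is Country A's expected payoff against this mix (using Disarm): (2/3)·2 + (1/3)·6 = 10/3.

v = 10/3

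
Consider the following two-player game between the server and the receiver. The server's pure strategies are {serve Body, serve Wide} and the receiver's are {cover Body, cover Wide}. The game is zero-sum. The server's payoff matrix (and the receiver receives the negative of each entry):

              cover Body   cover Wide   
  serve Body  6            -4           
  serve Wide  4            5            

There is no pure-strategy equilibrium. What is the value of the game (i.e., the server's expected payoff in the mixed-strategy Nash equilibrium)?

Set the server's expected payoff from serve Body equal to that from serve Wide:
  the server's payoff from serve Body: q·6 + (1−q)·(-4) = 10q - 4
  the server's payoff from serve Wide: q·4 + (1−q)·5 = -q + 5
  10q - 4 = -q + 5  ⇒  11q = 9  ⇒  q = 9/11.
The value is the server's expected payoff against this mix (using serve Body): (9/11)·6 + (2/11)·(-4) = 46/11.

v = 46/11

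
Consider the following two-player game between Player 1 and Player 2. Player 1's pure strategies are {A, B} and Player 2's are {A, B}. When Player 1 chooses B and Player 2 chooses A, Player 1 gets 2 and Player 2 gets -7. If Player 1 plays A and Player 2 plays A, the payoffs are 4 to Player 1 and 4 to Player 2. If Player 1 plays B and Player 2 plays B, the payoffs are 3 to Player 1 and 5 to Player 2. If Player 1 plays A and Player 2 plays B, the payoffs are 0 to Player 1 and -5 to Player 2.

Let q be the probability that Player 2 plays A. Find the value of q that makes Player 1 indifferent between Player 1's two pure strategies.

q = 3/5

For Player 1 to be willing to mix, Player 1 must be indifferent between A and B, which pins down Player 2's mix.
  Player 1's expected payoff from A: q·4 + (1−q)·0 = 4q
  Player 1's expected payoff from B: q·2 + (1−q)·3 = -q + 3
  4q = -q + 3  ⇒  5q = 3  ⇒  q = 3/5.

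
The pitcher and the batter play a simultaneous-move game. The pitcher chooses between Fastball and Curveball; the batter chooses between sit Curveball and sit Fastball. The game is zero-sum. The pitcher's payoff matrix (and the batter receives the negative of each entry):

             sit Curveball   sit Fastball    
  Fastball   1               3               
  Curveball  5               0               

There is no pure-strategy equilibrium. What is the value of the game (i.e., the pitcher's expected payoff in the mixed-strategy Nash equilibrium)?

For the pitcher to be willing to mix, the pitcher must be indifferent between Fastball and Curveball, which pins down the batter's mix.
  the pitcher's payoff to Fastball: q·1 + (1−q)·3 = -2q + 3
  the pitcher's payoff to Curveball: q·5 + (1−q)·0 = 5q
  -2q + 3 = 5q  ⇒  -7q = -3  ⇒  q = 3/7.
The value is the pitcher's expected payoff against this mix (using Fastball): (3/7)·1 + (4/7)·3 = 15/7.

v = 15/7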